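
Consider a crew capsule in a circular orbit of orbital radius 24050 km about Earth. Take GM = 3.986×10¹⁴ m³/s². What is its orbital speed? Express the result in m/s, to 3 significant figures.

v ≈ 4070 m/s

r = 24050 km = 2.405×10⁷ m.
For a circular orbit v = √(μ/r) = √(3.986×10¹⁴ / 2.405×10⁷) = √(1.657×10⁷) = 4071 m/s.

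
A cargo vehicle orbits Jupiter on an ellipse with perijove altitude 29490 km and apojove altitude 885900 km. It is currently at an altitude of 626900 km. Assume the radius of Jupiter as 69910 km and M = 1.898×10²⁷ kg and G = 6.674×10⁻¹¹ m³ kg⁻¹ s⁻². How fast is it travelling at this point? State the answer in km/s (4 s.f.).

v ≈ 11.11 km/s

μ = GM = 6.674×10⁻¹¹ × 1.898×10²⁷ = 1.267×10¹⁷ m³/s².
r_p = 69910 + 29490 = 99400 km = 9.9400×10⁷ m.
r_a = 69910 + 885900 = 955810 km = 9.5581×10⁸ m.
r = 69910 + 626900 = 6.9681×10⁵ km = 6.968×10⁸ m.
Semi-major axis a = (r_p + r_a)/2 = 5.2760×10⁵ km = 5.276×10⁸ m.
Vis-viva: v² = μ(2/r − 1/a) = 1.267×10¹⁷ × (2.870×10⁻⁹ − 1.895×10⁻⁹) = 1.235×10⁸ m²/s².
v = 11110 m/s = 11.11 km/s.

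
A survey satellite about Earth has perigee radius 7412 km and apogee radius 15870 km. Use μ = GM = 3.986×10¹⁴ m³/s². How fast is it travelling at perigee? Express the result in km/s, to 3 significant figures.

Semi-major axis a = (r_p + r_a)/2 = 11641 km = 1.164×10⁷ m.
Vis-viva: v² = μ(2/r − 1/a) = 3.986×10¹⁴ × (2.698×10⁻⁷ − 8.590×10⁻⁸) = 7.331×10⁷ m²/s².
v = 8562 m/s = 8.562 km/s.

v ≈ 8.56 km/s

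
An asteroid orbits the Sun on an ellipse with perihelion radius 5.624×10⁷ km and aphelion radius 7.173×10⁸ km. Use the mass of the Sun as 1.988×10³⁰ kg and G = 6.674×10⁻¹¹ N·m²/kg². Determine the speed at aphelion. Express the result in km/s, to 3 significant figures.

v ≈ 5.19 km/s

μ = GM = 6.674×10⁻¹¹ × 1.988×10³⁰ = 1.327×10²⁰ m³/s².
Semi-major axis a = (r_p + r_a)/2 = 3.8677×10⁸ km = 3.868×10¹¹ m.
Vis-viva: v² = μ(2/r − 1/a) = 1.327×10²⁰ × (2.788×10⁻¹² − 2.586×10⁻¹²) = 2.690×10⁷ m²/s².
v = 5186 m/s = 5.186 km/s.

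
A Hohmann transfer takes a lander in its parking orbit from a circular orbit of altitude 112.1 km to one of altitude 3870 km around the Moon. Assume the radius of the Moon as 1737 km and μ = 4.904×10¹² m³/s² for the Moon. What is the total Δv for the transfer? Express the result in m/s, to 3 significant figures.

r₁ = 1737 + 112.1 = 1849.1 km = 1.8491×10⁶ m.
r₂ = 1737 + 3870 = 5607.0 km = 5.6070×10⁶ m.
Transfer ellipse a_t = (r₁ + r₂)/2 = 3.728×10⁶ m.
At r₁: circular v_c1 = √(μ/r₁) = 1629 m/s; transfer-perilune v_p = √[μ(2/r₁ − 1/a_t)] = 1997 m/s.
Δv₁ = v_p − v_c1 = 368.7 m/s.
At r₂: circular v_c2 = √(μ/r₂) = 935.2 m/s; transfer-apolune v_a = √[μ(2/r₂ − 1/a_t)] = 658.6 m/s.
Δv₂ = v_c2 − v_a = 276.6 m/s.
Total Δv = Δv₁ + Δv₂ = 645.2 m/s.

Δv_total ≈ 645 m/s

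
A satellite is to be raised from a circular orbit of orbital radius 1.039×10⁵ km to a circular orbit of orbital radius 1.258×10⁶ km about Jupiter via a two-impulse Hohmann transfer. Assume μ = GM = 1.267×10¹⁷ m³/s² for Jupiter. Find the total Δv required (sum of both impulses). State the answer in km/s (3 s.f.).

r₁ = 1.039×10⁵ km = 1.039×10⁸ m.
r₂ = 1.258×10⁶ km = 1.258×10⁹ m.
Transfer ellipse a_t = (r₁ + r₂)/2 = 6.810×10⁸ m.
At r₁: circular v_c1 = √(μ/r₁) = 34920 m/s; transfer-perijove v_p = √[μ(2/r₁ − 1/a_t)] = 47460 m/s.
Δv₁ = v_p − v_c1 = 12540 m/s.
At r₂: circular v_c2 = √(μ/r₂) = 10040 m/s; transfer-apojove v_a = √[μ(2/r₂ − 1/a_t)] = 3920 m/s.
Δv₂ = v_c2 − v_a = 6116 m/s.
Total Δv = Δv₁ + Δv₂ = 18660 m/s = 18.66 km/s.

Δv_total ≈ 18.7 km/s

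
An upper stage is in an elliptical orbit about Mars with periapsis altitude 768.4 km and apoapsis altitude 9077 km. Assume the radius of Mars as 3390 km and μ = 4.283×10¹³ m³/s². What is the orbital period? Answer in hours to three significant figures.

T ≈ 6.39 hours

r_p = 3390 + 768.4 = 4158.4 km = 4.1584×10⁶ m.
r_a = 3390 + 9077 = 12467 km = 1.2467×10⁷ m.
Semi-major axis a = (r_p + r_a)/2 = (4158.4 + 12467)/2 = 8312.7 km = 8.313×10⁶ m.
By Kepler's third law T = 2π√(a³/μ) = 2π × 3.662×10³ = 2.301×10⁴ s.
= 6.392 hours.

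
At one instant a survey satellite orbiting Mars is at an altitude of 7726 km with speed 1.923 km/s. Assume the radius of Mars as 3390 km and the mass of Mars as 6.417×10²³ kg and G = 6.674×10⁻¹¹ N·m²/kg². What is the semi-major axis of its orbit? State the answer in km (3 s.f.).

μ = GM = 6.674×10⁻¹¹ × 6.417×10²³ = 4.283×10¹³ m³/s².
r = 3390 + 7726 = 11116 km = 1.112×10⁷ m.
Specific orbital energy ε = v²/2 − μ/r = (1923)²/2 − 4.283×10¹³/1.112×10⁷ = -2.004×10⁶ J/kg.
Since ε = −μ/(2a), a = −μ/(2ε) = 1.069×10⁷ m = 10687 km.

a ≈ 10700 km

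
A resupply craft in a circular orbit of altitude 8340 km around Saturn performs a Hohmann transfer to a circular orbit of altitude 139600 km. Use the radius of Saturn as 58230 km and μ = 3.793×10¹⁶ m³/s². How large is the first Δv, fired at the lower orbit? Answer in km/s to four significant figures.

r₁ = 58230 + 8340 = 66570 km = 6.6570×10⁷ m.
r₂ = 58230 + 139600 = 197830 km = 1.9783×10⁸ m.
Transfer ellipse a_t = (r₁ + r₂)/2 = 1.322×10⁸ m.
At r₁: circular v_c1 = √(μ/r₁) = 23870 m/s; transfer-perikrone v_p = √[μ(2/r₁ − 1/a_t)] = 29200 m/s.
Δv₁ = v_p − v_c1 = 5330 m/s.
= 5.330 km/s.

Δv ≈ 5.330 km/s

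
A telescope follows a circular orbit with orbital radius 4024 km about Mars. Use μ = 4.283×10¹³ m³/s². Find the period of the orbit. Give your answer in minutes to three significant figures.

r = 4024 km = 4.024×10⁶ m.
Kepler's third law: T = 2π√(r³/μ) = 2π√((4.024×10⁶)³ / 4.283×10¹³).
r³/μ = 1.521×10⁶ s², so T = 2π × 1.233×10³ = 7.750×10³ s.
Converting: 7.750×10³ s ÷ 60.00 = 129.2 minutes.

T ≈ 129 minutes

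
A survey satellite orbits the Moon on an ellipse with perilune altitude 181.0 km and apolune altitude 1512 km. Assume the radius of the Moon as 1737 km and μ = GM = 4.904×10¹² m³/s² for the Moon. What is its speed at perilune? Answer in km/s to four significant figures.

r_p = 1737 + 181.0 = 1918.0 km = 1.9180×10⁶ m.
r_a = 1737 + 1512 = 3249.0 km = 3.2490×10⁶ m.
Semi-major axis a = (r_p + r_a)/2 = 2583.5 km = 2.584×10⁶ m.
Vis-viva: v² = μ(2/r − 1/a) = 4.904×10¹² × (1.043×10⁻⁶ − 3.871×10⁻⁷) = 3.215×10⁶ m²/s².
v = 1793 m/s = 1.793 km/s.

v ≈ 1.793 km/s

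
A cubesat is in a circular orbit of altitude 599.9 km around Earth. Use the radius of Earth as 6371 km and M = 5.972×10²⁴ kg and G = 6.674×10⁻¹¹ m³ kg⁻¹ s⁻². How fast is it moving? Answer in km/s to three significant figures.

μ = GM = 6.674×10⁻¹¹ × 5.972×10²⁴ = 3.986×10¹⁴ m³/s².
r = 6371 + 599.9 = 6970.9 km = 6.9709×10⁶ m.
For a circular orbit v = √(μ/r) = √(3.986×10¹⁴ / 6.971×10⁶) = √(5.718×10⁷) = 7562 m/s.
That is 7.562 km/s.

v ≈ 7.56 km/s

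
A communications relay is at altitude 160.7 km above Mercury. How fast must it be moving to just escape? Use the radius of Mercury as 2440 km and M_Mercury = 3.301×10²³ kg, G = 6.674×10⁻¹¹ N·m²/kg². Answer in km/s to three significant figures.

μ = GM = 6.674×10⁻¹¹ × 3.301×10²³ = 2.203×10¹³ m³/s².
r = 2440 + 160.7 = 2600.7 km = 2.6007×10⁶ m.
Escape speed v_esc = √(2μ/r) = √(2 × 2.203×10¹³ / 2.601×10⁶) = √(1.694×10⁷) = 4116 m/s.
= 4.116 km/s.

v_esc ≈ 4.12 km/s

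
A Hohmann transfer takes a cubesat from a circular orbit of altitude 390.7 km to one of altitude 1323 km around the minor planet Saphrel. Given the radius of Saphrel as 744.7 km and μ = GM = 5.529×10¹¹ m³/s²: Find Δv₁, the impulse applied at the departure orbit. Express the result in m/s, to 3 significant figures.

Δv ≈ 95.1 m/s

r₁ = 744.7 + 390.7 = 1135.4 km = 1.1354×10⁶ m.
r₂ = 744.7 + 1323 = 2067.7 km = 2.0677×10⁶ m.
Transfer ellipse a_t = (r₁ + r₂)/2 = 1.602×10⁶ m.
At r₁: circular v_c1 = √(μ/r₁) = 697.8 m/s; transfer-periapsis v_p = √[μ(2/r₁ − 1/a_t)] = 792.9 m/s.
Δv₁ = v_p − v_c1 = 95.08 m/s.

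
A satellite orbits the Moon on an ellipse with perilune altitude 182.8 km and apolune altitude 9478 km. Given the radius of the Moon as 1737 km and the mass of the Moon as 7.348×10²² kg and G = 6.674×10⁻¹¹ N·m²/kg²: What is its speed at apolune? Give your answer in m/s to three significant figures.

μ = GM = 6.674×10⁻¹¹ × 7.348×10²² = 4.904×10¹² m³/s².
r_p = 1737 + 182.8 = 1919.8 km = 1.9198×10⁶ m.
r_a = 1737 + 9478 = 11215 km = 1.1215×10⁷ m.
Semi-major axis a = (r_p + r_a)/2 = 6567.4 km = 6.567×10⁶ m.
Vis-viva: v² = μ(2/r − 1/a) = 4.904×10¹² × (1.783×10⁻⁷ − 1.523×10⁻⁷) = 1.278×10⁵ m²/s².
v = 357.5 m/s.

v ≈ 358 m/s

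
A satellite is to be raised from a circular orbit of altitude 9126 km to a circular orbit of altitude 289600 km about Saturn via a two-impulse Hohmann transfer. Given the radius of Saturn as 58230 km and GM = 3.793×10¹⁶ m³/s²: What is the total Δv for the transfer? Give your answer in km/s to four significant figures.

Δv_total ≈ 11.48 km/s

r₁ = 58230 + 9126 = 67356 km = 6.7356×10⁷ m.
r₂ = 58230 + 289600 = 347830 km = 3.4783×10⁸ m.
Transfer ellipse a_t = (r₁ + r₂)/2 = 2.076×10⁸ m.
At r₁: circular v_c1 = √(μ/r₁) = 23730 m/s; transfer-perikrone v_p = √[μ(2/r₁ − 1/a_t)] = 30720 m/s.
Δv₁ = v_p − v_c1 = 6987 m/s.
At r₂: circular v_c2 = √(μ/r₂) = 10440 m/s; transfer-apokrone v_a = √[μ(2/r₂ − 1/a_t)] = 5948 m/s.
Δv₂ = v_c2 − v_a = 4494 m/s.
Total Δv = Δv₁ + Δv₂ = 11480 m/s = 11.48 km/s.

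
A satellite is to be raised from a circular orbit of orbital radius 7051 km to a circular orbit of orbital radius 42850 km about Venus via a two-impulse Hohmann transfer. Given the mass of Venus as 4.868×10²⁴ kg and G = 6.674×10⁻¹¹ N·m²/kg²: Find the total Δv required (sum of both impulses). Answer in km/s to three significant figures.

Δv_total ≈ 3.40 km/s

μ = GM = 6.674×10⁻¹¹ × 4.868×10²⁴ = 3.249×10¹⁴ m³/s².
r₁ = 7051 km = 7.051×10⁶ m.
r₂ = 42850 km = 4.285×10⁷ m.
Transfer ellipse a_t = (r₁ + r₂)/2 = 2.495×10⁷ m.
At r₁: circular v_c1 = √(μ/r₁) = 6788 m/s; transfer-periapsis v_p = √[μ(2/r₁ − 1/a_t)] = 8896 m/s.
Δv₁ = v_p − v_c1 = 2108 m/s.
At r₂: circular v_c2 = √(μ/r₂) = 2754 m/s; transfer-apoapsis v_a = √[μ(2/r₂ − 1/a_t)] = 1464 m/s.
Δv₂ = v_c2 − v_a = 1290 m/s.
Total Δv = Δv₁ + Δv₂ = 3397 m/s = 3.397 km/s.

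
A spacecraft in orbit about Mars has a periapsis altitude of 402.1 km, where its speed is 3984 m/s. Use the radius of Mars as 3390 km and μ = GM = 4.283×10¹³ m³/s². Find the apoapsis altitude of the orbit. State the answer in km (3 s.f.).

r_p = 3390 + 402.1 = 3792.1 km = 3.792×10⁶ m.
Specific energy ε = v²/2 − μ/r = -3.358×10⁶ J/kg, so a = −μ/(2ε) = 6.377×10⁶ m.
The apsides satisfy r_p + r_a = 2a, so the apoapsis radius is 2a − r_p = 8.961×10⁶ m = 8961.0 km.
Apoapsis altitude = 8961.0 − 3390 = 5571.0 km.

apoapsis altitude ≈ 5570 km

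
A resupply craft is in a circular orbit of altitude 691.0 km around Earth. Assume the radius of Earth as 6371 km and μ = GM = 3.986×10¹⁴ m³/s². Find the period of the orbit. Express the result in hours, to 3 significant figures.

r = 6371 + 691.0 = 7062.0 km = 7.0620×10⁶ m.
Kepler's third law: T = 2π√(r³/μ) = 2π√((7.062×10⁶)³ / 3.986×10¹⁴).
r³/μ = 8.836×10⁵ s², so T = 2π × 9.400×10² = 5.906×10³ s.
Converting: 5.906×10³ s ÷ 3600 = 1.641 hours.

T ≈ 1.64 hours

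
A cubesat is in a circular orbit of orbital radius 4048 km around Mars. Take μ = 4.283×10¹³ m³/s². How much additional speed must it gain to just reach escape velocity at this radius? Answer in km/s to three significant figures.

Δv ≈ 1.35 km/s

r = 4048 km = 4.048×10⁶ m.
Circular speed v_c = √(μ/r) = 3253 m/s.
Escape speed v_esc = √(2μ/r) = √2 × v_c = 4600 m/s.
Δv = v_esc − v_c = 1347 m/s = 1.347 km/s.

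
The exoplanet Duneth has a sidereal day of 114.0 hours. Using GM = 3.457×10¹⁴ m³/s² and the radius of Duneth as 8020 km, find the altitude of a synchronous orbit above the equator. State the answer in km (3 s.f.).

T = 114.0 hours = 4.104×10⁵ s.
A synchronous orbit has period T, so by Kepler's third law a = (μT²/4π²)^(1/3).
μT²/4π² = 3.457×10¹⁴ × (4.104×10⁵)² / 39.48 = 1.475×10²⁴ m³.
a = 1.138×10⁸ m = 1.1383×10⁵ km.
Altitude h = a − R = 1.1383×10⁵ − 8020 = 1.0581×10⁵ km.

h_sync ≈ 1.06×10⁵ km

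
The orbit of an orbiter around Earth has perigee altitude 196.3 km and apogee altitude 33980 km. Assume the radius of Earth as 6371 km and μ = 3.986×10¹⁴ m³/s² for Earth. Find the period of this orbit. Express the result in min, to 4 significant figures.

r_p = 6371 + 196.3 = 6567.3 km = 6.5673×10⁶ m.
r_a = 6371 + 33980 = 40351 km = 4.0351×10⁷ m.
Semi-major axis a = (r_p + r_a)/2 = (6567.3 + 40351)/2 = 23459 km = 2.346×10⁷ m.
By Kepler's third law T = 2π√(a³/μ) = 2π × 5.691×10³ = 3.576×10⁴ s.
= 596.0 min.

T ≈ 596.0 min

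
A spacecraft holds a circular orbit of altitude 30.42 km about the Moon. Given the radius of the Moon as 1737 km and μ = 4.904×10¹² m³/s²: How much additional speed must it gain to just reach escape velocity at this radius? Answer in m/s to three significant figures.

r = 1737 + 30.42 = 1767.4 km = 1.7674×10⁶ m.
Circular speed v_c = √(μ/r) = 1666 m/s.
Escape speed v_esc = √(2μ/r) = √2 × v_c = 2356 m/s.
Δv = v_esc − v_c = 690.0 m/s.

Δv ≈ 690 m/s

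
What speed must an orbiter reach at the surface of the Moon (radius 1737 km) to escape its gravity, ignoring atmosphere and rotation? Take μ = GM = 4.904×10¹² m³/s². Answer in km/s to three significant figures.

v_esc ≈ 2.38 km/s

r = R = 1.737×10⁶ m.
Escape speed v_esc = √(2μ/r) = √(2 × 4.904×10¹² / 1.737×10⁶) = √(5.647×10⁶) = 2376 m/s.
= 2.376 km/s.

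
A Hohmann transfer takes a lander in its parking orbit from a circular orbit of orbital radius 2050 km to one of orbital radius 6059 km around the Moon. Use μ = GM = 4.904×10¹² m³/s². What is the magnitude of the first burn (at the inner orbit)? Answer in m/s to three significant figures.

r₁ = 2050 km = 2.050×10⁶ m.
r₂ = 6059 km = 6.059×10⁶ m.
Transfer ellipse a_t = (r₁ + r₂)/2 = 4.054×10⁶ m.
At r₁: circular v_c1 = √(μ/r₁) = 1547 m/s; transfer-perilune v_p = √[μ(2/r₁ − 1/a_t)] = 1891 m/s.
Δv₁ = v_p − v_c1 = 344.1 m/s.

Δv ≈ 344 m/s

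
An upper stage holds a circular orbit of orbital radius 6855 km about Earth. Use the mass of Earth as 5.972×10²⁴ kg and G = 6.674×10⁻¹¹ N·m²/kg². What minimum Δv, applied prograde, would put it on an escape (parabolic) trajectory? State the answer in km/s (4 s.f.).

μ = GM = 6.674×10⁻¹¹ × 5.972×10²⁴ = 3.986×10¹⁴ m³/s².
r = 6855 km = 6.855×10⁶ m.
Circular speed v_c = √(μ/r) = 7625 m/s.
Escape speed v_esc = √(2μ/r) = √2 × v_c = 10780 m/s.
Δv = v_esc − v_c = 3158 m/s = 3.158 km/s.

Δv ≈ 3.158 km/s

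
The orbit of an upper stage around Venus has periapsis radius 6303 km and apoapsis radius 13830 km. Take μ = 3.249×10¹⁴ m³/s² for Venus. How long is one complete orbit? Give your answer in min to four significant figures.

Semi-major axis a = (r_p + r_a)/2 = (6303.0 + 13830)/2 = 10066 km = 1.007×10⁷ m.
By Kepler's third law T = 2π√(a³/μ) = 2π × 1.772×10³ = 1.113×10⁴ s.
= 185.6 min.

T ≈ 185.6 min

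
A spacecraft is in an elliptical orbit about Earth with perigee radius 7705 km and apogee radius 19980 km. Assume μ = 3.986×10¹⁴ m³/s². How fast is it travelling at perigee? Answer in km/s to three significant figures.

v ≈ 8.64 km/s

Semi-major axis a = (r_p + r_a)/2 = 13842 km = 1.384×10⁷ m.
Vis-viva: v² = μ(2/r − 1/a) = 3.986×10¹⁴ × (2.596×10⁻⁷ − 7.224×10⁻⁸) = 7.467×10⁷ m²/s².
v = 8641 m/s = 8.641 km/s.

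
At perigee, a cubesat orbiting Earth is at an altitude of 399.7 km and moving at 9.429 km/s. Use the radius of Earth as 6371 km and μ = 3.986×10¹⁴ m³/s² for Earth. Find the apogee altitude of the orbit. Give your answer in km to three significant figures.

r_p = 6371 + 399.7 = 6770.7 km = 6.771×10⁶ m.
Specific energy ε = v²/2 − μ/r = -1.442×10⁷ J/kg, so a = −μ/(2ε) = 1.382×10⁷ m.
The apsides satisfy r_p + r_a = 2a, so the apogee radius is 2a − r_p = 2.087×10⁷ m = 20875 km.
Apogee altitude = 20875 − 6371 = 14504 km.

apogee altitude ≈ 14500 km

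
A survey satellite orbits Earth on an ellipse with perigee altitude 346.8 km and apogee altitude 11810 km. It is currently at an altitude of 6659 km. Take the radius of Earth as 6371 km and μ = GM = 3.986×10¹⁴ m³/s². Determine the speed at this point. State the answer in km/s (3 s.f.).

r_p = 6371 + 346.8 = 6717.8 km = 6.7178×10⁶ m.
r_a = 6371 + 11810 = 18181 km = 1.8181×10⁷ m.
r = 6371 + 6659 = 13030 km = 1.303×10⁷ m.
Semi-major axis a = (r_p + r_a)/2 = 12449 km = 1.245×10⁷ m.
Vis-viva: v² = μ(2/r − 1/a) = 3.986×10¹⁴ × (1.535×10⁻⁷ − 8.033×10⁻⁸) = 2.916×10⁷ m²/s².
v = 5400 m/s = 5.400 km/s.

v ≈ 5.40 km/s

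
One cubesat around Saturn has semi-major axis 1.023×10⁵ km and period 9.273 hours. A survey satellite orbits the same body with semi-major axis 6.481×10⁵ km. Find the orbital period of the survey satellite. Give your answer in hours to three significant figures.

T₂ ≈ 148 hours

Kepler's third law: T² ∝ a³, so T₂ = T₁ (a₂/a₁)^(3/2).
a₂/a₁ = 6.335, (a₂/a₁)^(3/2) = 15.95.
T₂ = 9.273 × 15.95 = 147.9 hours.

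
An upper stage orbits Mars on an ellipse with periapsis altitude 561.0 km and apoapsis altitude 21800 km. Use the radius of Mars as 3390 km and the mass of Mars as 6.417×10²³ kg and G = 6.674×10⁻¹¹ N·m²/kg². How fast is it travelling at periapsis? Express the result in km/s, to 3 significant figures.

v ≈ 4.33 km/s

μ = GM = 6.674×10⁻¹¹ × 6.417×10²³ = 4.283×10¹³ m³/s².
r_p = 3390 + 561.0 = 3951.0 km = 3.9510×10⁶ m.
r_a = 3390 + 21800 = 25190 km = 2.5190×10⁷ m.
Semi-major axis a = (r_p + r_a)/2 = 14570 km = 1.457×10⁷ m.
Vis-viva: v² = μ(2/r − 1/a) = 4.283×10¹³ × (5.062×10⁻⁷ − 6.863×10⁻⁸) = 1.874×10⁷ m²/s².
v = 4329 m/s = 4.329 km/s.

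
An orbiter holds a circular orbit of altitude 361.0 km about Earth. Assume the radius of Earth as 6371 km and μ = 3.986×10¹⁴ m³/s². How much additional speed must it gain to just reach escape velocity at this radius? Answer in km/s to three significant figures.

Δv ≈ 3.19 km/s

r = 6371 + 361.0 = 6732.0 km = 6.7320×10⁶ m.
Circular speed v_c = √(μ/r) = 7695 m/s.
Escape speed v_esc = √(2μ/r) = √2 × v_c = 10880 m/s.
Δv = v_esc − v_c = 3187 m/s = 3.187 km/s.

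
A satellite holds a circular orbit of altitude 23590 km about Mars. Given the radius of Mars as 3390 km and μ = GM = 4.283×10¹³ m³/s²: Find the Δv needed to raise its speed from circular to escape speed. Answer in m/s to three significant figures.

r = 3390 + 23590 = 26980 km = 2.6980×10⁷ m.
Circular speed v_c = √(μ/r) = 1260 m/s.
Escape speed v_esc = √(2μ/r) = √2 × v_c = 1782 m/s.
Δv = v_esc − v_c = 521.9 m/s.

Δv ≈ 522 m/s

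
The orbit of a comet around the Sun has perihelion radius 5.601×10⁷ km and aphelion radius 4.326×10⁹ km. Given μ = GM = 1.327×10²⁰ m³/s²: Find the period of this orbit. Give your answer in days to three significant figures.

Semi-major axis a = (r_p + r_a)/2 = (5.6010×10⁷ + 4.3260×10⁹)/2 = 2.1910×10⁹ km = 2.191×10¹² m.
By Kepler's third law T = 2π√(a³/μ) = 2π × 2.815×10⁸ = 1.769×10⁹ s.
= 20470 days.

T ≈ 20500 days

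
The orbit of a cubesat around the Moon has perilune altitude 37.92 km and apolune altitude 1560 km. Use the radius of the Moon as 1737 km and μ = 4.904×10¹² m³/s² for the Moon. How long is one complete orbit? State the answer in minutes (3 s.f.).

T ≈ 191 minutes

r_p = 1737 + 37.92 = 1774.9 km = 1.7749×10⁶ m.
r_a = 1737 + 1560 = 3297.0 km = 3.2970×10⁶ m.
Semi-major axis a = (r_p + r_a)/2 = (1774.9 + 3297.0)/2 = 2536.0 km = 2.536×10⁶ m.
By Kepler's third law T = 2π√(a³/μ) = 2π × 1.824×10³ = 1.146×10⁴ s.
= 191.0 minutes.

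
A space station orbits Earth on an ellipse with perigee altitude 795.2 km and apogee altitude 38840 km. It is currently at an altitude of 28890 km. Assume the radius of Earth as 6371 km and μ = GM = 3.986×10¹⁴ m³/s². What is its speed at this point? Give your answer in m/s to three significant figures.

v ≈ 2720 m/s

r_p = 6371 + 795.2 = 7166.2 km = 7.1662×10⁶ m.
r_a = 6371 + 38840 = 45211 km = 4.5211×10⁷ m.
r = 6371 + 28890 = 35261 km = 3.526×10⁷ m.
Semi-major axis a = (r_p + r_a)/2 = 26189 km = 2.619×10⁷ m.
Vis-viva: v² = μ(2/r − 1/a) = 3.986×10¹⁴ × (5.672×10⁻⁸ − 3.818×10⁻⁸) = 7.388×10⁶ m²/s².
v = 2718 m/s.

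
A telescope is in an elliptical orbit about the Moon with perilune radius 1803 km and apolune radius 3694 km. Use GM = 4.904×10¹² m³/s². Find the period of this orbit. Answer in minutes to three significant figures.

Semi-major axis a = (r_p + r_a)/2 = (1803.0 + 3694.0)/2 = 2748.5 km = 2.748×10⁶ m.
By Kepler's third law T = 2π√(a³/μ) = 2π × 2.058×10³ = 1.293×10⁴ s.
= 215.5 minutes.

T ≈ 215 minutes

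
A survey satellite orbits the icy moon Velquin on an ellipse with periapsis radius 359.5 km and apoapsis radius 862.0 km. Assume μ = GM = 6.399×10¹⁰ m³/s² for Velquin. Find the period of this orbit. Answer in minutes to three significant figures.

Semi-major axis a = (r_p + r_a)/2 = (359.50 + 862.00)/2 = 610.75 km = 6.108×10⁵ m.
By Kepler's third law T = 2π√(a³/μ) = 2π × 1.887×10³ = 1.186×10⁴ s.
= 197.6 minutes.

T ≈ 198 minutes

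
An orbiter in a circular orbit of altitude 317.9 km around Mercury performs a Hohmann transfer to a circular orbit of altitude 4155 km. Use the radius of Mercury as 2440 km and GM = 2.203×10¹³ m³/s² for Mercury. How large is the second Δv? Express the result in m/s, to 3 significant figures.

Δv ≈ 424 m/s

r₁ = 2440 + 317.9 = 2757.9 km = 2.7579×10⁶ m.
r₂ = 2440 + 4155 = 6595.0 km = 6.5950×10⁶ m.
Transfer ellipse a_t = (r₁ + r₂)/2 = 4.676×10⁶ m.
At r₁: circular v_c1 = √(μ/r₁) = 2826 m/s; transfer-periherm v_p = √[μ(2/r₁ − 1/a_t)] = 3356 m/s.
At r₂: circular v_c2 = √(μ/r₂) = 1828 m/s; transfer-apoherm v_a = √[μ(2/r₂ − 1/a_t)] = 1404 m/s.
Δv₂ = v_c2 − v_a = 424.1 m/s.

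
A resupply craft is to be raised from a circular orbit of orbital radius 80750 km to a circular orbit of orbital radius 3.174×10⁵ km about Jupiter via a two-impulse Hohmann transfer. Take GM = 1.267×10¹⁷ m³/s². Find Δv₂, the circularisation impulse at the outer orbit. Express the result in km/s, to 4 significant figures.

r₁ = 80750 km = 8.075×10⁷ m.
r₂ = 3.174×10⁵ km = 3.174×10⁸ m.
Transfer ellipse a_t = (r₁ + r₂)/2 = 1.991×10⁸ m.
At r₁: circular v_c1 = √(μ/r₁) = 39610 m/s; transfer-perijove v_p = √[μ(2/r₁ − 1/a_t)] = 50020 m/s.
At r₂: circular v_c2 = √(μ/r₂) = 19980 m/s; transfer-apojove v_a = √[μ(2/r₂ − 1/a_t)] = 12720 m/s.
Δv₂ = v_c2 − v_a = 7255 m/s.
= 7.255 km/s.

Δv ≈ 7.255 km/s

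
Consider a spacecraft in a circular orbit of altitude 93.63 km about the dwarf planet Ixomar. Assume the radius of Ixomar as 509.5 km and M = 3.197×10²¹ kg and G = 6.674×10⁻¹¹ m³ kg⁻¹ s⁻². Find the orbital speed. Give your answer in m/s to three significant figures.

μ = GM = 6.674×10⁻¹¹ × 3.197×10²¹ = 2.134×10¹¹ m³/s².
r = 509.5 + 93.63 = 603.13 km = 6.0313×10⁵ m.
For a circular orbit v = √(μ/r) = √(2.134×10¹¹ / 6.031×10⁵) = √(3.538×10⁵) = 594.8 m/s.

v ≈ 595 m/s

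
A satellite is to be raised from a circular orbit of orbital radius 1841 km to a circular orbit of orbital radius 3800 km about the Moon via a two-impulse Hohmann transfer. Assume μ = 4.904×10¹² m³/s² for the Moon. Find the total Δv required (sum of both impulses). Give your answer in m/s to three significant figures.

r₁ = 1841 km = 1.841×10⁶ m.
r₂ = 3800 km = 3.800×10⁶ m.
Transfer ellipse a_t = (r₁ + r₂)/2 = 2.820×10⁶ m.
At r₁: circular v_c1 = √(μ/r₁) = 1632 m/s; transfer-perilune v_p = √[μ(2/r₁ − 1/a_t)] = 1894 m/s.
Δv₁ = v_p − v_c1 = 262.3 m/s.
At r₂: circular v_c2 = √(μ/r₂) = 1136 m/s; transfer-apolune v_a = √[μ(2/r₂ − 1/a_t)] = 917.8 m/s.
Δv₂ = v_c2 − v_a = 218.2 m/s.
Total Δv = Δv₁ + Δv₂ = 480.5 m/s.

Δv_total ≈ 481 m/s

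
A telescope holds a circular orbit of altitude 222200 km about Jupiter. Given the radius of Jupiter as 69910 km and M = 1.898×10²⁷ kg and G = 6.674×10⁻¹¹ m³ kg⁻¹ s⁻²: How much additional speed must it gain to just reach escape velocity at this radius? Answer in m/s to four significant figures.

μ = GM = 6.674×10⁻¹¹ × 1.898×10²⁷ = 1.267×10¹⁷ m³/s².
r = 69910 + 222200 = 292110 km = 2.9211×10⁸ m.
Circular speed v_c = √(μ/r) = 20820 m/s.
Escape speed v_esc = √(2μ/r) = √2 × v_c = 29450 m/s.
Δv = v_esc − v_c = 8626 m/s.

Δv ≈ 8626 m/s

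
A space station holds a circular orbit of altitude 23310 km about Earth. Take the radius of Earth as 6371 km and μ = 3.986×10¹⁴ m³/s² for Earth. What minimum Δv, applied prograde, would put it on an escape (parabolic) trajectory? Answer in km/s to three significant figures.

Δv ≈ 1.52 km/s

r = 6371 + 23310 = 29681 km = 2.9681×10⁷ m.
Circular speed v_c = √(μ/r) = 3665 m/s.
Escape speed v_esc = √(2μ/r) = √2 × v_c = 5183 m/s.
Δv = v_esc − v_c = 1518 m/s = 1.518 km/s.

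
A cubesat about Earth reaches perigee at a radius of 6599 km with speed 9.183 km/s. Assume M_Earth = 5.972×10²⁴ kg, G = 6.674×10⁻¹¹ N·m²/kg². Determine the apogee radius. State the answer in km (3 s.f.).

apogee radius ≈ 15300 km

μ = GM = 6.674×10⁻¹¹ × 5.972×10²⁴ = 3.986×10¹⁴ m³/s².
r_p = 6.599×10⁶ m.
Specific energy ε = v²/2 − μ/r = -1.823×10⁷ J/kg, so a = −μ/(2ε) = 1.093×10⁷ m.
The apsides satisfy r_p + r_a = 2a, so the apogee radius is 2a − r_p = 1.526×10⁷ m = 15258 km.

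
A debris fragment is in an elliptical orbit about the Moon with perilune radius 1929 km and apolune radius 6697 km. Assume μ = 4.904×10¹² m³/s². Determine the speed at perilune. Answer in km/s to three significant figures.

v ≈ 1.99 km/s

Semi-major axis a = (r_p + r_a)/2 = 4313.0 km = 4.313×10⁶ m.
Vis-viva: v² = μ(2/r − 1/a) = 4.904×10¹² × (1.037×10⁻⁶ − 2.319×10⁻⁷) = 3.947×10⁶ m²/s².
v = 1987 m/s = 1.987 km/s.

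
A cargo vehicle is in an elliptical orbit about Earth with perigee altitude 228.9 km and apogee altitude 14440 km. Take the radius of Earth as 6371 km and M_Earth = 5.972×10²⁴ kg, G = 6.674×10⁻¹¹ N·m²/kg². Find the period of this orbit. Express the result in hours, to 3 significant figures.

μ = GM = 6.674×10⁻¹¹ × 5.972×10²⁴ = 3.986×10¹⁴ m³/s².
r_p = 6371 + 228.9 = 6599.9 km = 6.5999×10⁶ m.
r_a = 6371 + 14440 = 20811 km = 2.0811×10⁷ m.
Semi-major axis a = (r_p + r_a)/2 = (6599.9 + 20811)/2 = 13705 km = 1.371×10⁷ m.
By Kepler's third law T = 2π√(a³/μ) = 2π × 2.541×10³ = 1.597×10⁴ s.
= 4.436 hours.

T ≈ 4.44 hours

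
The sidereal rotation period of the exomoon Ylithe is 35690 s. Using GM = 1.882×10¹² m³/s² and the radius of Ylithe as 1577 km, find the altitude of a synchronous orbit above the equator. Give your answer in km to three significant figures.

A synchronous orbit has period T, so by Kepler's third law a = (μT²/4π²)^(1/3).
μT²/4π² = 1.882×10¹² × (3.569×10⁴)² / 39.48 = 6.072×10¹⁹ m³.
a = 3.931×10⁶ m = 3930.5 km.
Altitude h = a − R = 3930.5 − 1577 = 2353.5 km.

h_sync ≈ 2350 km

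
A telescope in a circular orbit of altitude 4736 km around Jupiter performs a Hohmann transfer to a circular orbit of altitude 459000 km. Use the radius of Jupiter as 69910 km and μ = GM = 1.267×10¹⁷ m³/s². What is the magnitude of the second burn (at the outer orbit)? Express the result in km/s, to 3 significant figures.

r₁ = 69910 + 4736 = 74646 km = 7.4646×10⁷ m.
r₂ = 69910 + 459000 = 528910 km = 5.2891×10⁸ m.
Transfer ellipse a_t = (r₁ + r₂)/2 = 3.018×10⁸ m.
At r₁: circular v_c1 = √(μ/r₁) = 41200 m/s; transfer-perijove v_p = √[μ(2/r₁ − 1/a_t)] = 54540 m/s.
At r₂: circular v_c2 = √(μ/r₂) = 15480 m/s; transfer-apojove v_a = √[μ(2/r₂ − 1/a_t)] = 7698 m/s.
Δv₂ = v_c2 − v_a = 7780 m/s.
= 7.780 km/s.

Δv ≈ 7.78 km/s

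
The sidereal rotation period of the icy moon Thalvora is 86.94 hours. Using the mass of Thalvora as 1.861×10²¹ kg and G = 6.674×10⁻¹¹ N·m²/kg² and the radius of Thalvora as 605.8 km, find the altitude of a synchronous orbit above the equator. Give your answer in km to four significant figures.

μ = GM = 6.674×10⁻¹¹ × 1.861×10²¹ = 1.242×10¹¹ m³/s².
T = 86.94 hours = 3.130×10⁵ s.
A synchronous orbit has period T, so by Kepler's third law a = (μT²/4π²)^(1/3).
μT²/4π² = 1.242×10¹¹ × (3.130×10⁵)² / 39.48 = 3.082×10²⁰ m³.
a = 6.755×10⁶ m = 6754.7 km.
Altitude h = a − R = 6754.7 − 605.8 = 6148.9 km.

h_sync ≈ 6149 km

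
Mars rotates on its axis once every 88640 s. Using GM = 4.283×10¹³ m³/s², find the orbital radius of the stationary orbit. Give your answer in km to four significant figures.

A synchronous orbit has period T, so by Kepler's third law a = (μT²/4π²)^(1/3).
μT²/4π² = 4.283×10¹³ × (8.864×10⁴)² / 39.48 = 8.524×10²¹ m³.
a = 2.043×10⁷ m = 20428 km.

r_sync ≈ 20430 km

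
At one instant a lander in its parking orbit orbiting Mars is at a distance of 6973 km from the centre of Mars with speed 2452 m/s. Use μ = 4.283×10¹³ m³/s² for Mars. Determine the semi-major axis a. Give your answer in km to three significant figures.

r = 6.973×10⁶ m.
Vis-viva rearranged: 1/a = 2/r − v²/μ = 2.868×10⁻⁷ − 1.404×10⁻⁷ = 1.464×10⁻⁷ m⁻¹.
a = 6.829×10⁶ m = 6828.5 km.

a ≈ 6830 km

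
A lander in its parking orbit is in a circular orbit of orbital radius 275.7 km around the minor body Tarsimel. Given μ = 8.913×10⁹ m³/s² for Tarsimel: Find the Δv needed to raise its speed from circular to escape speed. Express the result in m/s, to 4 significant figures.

r = 275.7 km = 2.757×10⁵ m.
Circular speed v_c = √(μ/r) = 179.8 m/s.
Escape speed v_esc = √(2μ/r) = √2 × v_c = 254.3 m/s.
Δv = v_esc − v_c = 74.48 m/s.

Δv ≈ 74.48 m/s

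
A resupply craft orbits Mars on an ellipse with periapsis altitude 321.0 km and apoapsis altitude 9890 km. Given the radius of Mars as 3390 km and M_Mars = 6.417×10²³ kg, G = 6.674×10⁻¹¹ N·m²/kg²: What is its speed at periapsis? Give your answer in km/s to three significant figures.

μ = GM = 6.674×10⁻¹¹ × 6.417×10²³ = 4.283×10¹³ m³/s².
r_p = 3390 + 321.0 = 3711.0 km = 3.7110×10⁶ m.
r_a = 3390 + 9890 = 13280 km = 1.3280×10⁷ m.
Semi-major axis a = (r_p + r_a)/2 = 8495.5 km = 8.496×10⁶ m.
Vis-viva: v² = μ(2/r − 1/a) = 4.283×10¹³ × (5.389×10⁻⁷ − 1.177×10⁻⁷) = 1.804×10⁷ m²/s².
v = 4247 m/s = 4.247 km/s.

v ≈ 4.25 km/s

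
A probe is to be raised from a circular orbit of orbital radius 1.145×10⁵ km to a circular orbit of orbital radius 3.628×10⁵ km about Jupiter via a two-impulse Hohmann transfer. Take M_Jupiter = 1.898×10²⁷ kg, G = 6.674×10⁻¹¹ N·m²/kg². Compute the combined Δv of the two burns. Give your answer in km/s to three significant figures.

Δv_total ≈ 13.5 km/s

μ = GM = 6.674×10⁻¹¹ × 1.898×10²⁷ = 1.267×10¹⁷ m³/s².
r₁ = 1.145×10⁵ km = 1.145×10⁸ m.
r₂ = 3.628×10⁵ km = 3.628×10⁸ m.
Transfer ellipse a_t = (r₁ + r₂)/2 = 2.386×10⁸ m.
At r₁: circular v_c1 = √(μ/r₁) = 33260 m/s; transfer-perijove v_p = √[μ(2/r₁ − 1/a_t)] = 41010 m/s.
Δv₁ = v_p − v_c1 = 7749 m/s.
At r₂: circular v_c2 = √(μ/r₂) = 18690 m/s; transfer-apojove v_a = √[μ(2/r₂ − 1/a_t)] = 12940 m/s.
Δv₂ = v_c2 − v_a = 5743 m/s.
Total Δv = Δv₁ + Δv₂ = 13490 m/s = 13.49 km/s.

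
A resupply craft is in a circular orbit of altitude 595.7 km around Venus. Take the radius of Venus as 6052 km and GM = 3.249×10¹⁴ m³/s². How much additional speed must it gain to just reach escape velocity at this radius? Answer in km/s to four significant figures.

Δv ≈ 2.896 km/s

r = 6052 + 595.7 = 6647.7 km = 6.6477×10⁶ m.
Circular speed v_c = √(μ/r) = 6991 m/s.
Escape speed v_esc = √(2μ/r) = √2 × v_c = 9887 m/s.
Δv = v_esc − v_c = 2896 m/s = 2.896 km/s.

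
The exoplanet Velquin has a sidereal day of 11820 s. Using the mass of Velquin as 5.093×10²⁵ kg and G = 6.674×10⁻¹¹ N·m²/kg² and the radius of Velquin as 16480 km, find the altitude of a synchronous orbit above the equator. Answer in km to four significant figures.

μ = GM = 6.674×10⁻¹¹ × 5.093×10²⁵ = 3.399×10¹⁵ m³/s².
A synchronous orbit has period T, so by Kepler's third law a = (μT²/4π²)^(1/3).
μT²/4π² = 3.399×10¹⁵ × (1.182×10⁴)² / 39.48 = 1.203×10²² m³.
a = 2.291×10⁷ m = 22913 km.
Altitude h = a − R = 22913 − 16480 = 6432.8 km.

h_sync ≈ 6433 km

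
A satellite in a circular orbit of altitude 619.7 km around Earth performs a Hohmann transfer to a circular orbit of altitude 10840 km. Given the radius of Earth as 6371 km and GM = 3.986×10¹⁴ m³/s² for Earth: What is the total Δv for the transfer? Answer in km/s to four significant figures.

r₁ = 6371 + 619.7 = 6990.7 km = 6.9907×10⁶ m.
r₂ = 6371 + 10840 = 17211 km = 1.7211×10⁷ m.
Transfer ellipse a_t = (r₁ + r₂)/2 = 1.210×10⁷ m.
At r₁: circular v_c1 = √(μ/r₁) = 7551 m/s; transfer-perigee v_p = √[μ(2/r₁ − 1/a_t)] = 9005 m/s.
Δv₁ = v_p − v_c1 = 1454 m/s.
At r₂: circular v_c2 = √(μ/r₂) = 4812 m/s; transfer-apogee v_a = √[μ(2/r₂ − 1/a_t)] = 3658 m/s.
Δv₂ = v_c2 − v_a = 1155 m/s.
Total Δv = Δv₁ + Δv₂ = 2609 m/s = 2.609 km/s.

Δv_total ≈ 2.609 km/s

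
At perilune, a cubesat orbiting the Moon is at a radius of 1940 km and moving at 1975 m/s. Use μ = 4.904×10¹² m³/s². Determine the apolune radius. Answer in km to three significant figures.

r_p = 1.940×10⁶ m.
Specific energy ε = v²/2 − μ/r = -5.775×10⁵ J/kg, so a = −μ/(2ε) = 4.246×10⁶ m.
The apsides satisfy r_p + r_a = 2a, so the apolune radius is 2a − r_p = 6.551×10⁶ m = 6551.4 km.

apolune radius ≈ 6550 km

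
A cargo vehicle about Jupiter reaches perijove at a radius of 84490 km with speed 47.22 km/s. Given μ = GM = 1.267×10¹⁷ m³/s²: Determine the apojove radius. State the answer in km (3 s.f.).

r_p = 8.449×10⁷ m.
Specific energy ε = v²/2 − μ/r = -3.847×10⁸ J/kg, so a = −μ/(2ε) = 1.647×10⁸ m.
The apsides satisfy r_p + r_a = 2a, so the apojove radius is 2a − r_p = 2.448×10⁸ m = 2.4484×10⁵ km.

apojove radius ≈ 2.45×10⁵ km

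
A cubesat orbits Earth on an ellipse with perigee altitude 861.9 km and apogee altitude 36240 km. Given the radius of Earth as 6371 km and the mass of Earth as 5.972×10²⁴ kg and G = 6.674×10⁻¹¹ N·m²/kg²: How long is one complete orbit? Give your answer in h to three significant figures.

μ = GM = 6.674×10⁻¹¹ × 5.972×10²⁴ = 3.986×10¹⁴ m³/s².
r_p = 6371 + 861.9 = 7232.9 km = 7.2329×10⁶ m.
r_a = 6371 + 36240 = 42611 km = 4.2611×10⁷ m.
Semi-major axis a = (r_p + r_a)/2 = (7232.9 + 42611)/2 = 24922 km = 2.492×10⁷ m.
By Kepler's third law T = 2π√(a³/μ) = 2π × 6.232×10³ = 3.916×10⁴ s.
= 10.88 h.

T ≈ 10.9 h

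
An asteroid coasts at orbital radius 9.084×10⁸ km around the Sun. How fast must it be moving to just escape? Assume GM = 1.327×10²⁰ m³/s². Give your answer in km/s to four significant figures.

v_esc ≈ 17.09 km/s

r = 9.084×10⁸ km = 9.084×10¹¹ m.
Escape speed v_esc = √(2μ/r) = √(2 × 1.327×10²⁰ / 9.084×10¹¹) = √(2.922×10⁸) = 17090 m/s.
= 17.09 km/s.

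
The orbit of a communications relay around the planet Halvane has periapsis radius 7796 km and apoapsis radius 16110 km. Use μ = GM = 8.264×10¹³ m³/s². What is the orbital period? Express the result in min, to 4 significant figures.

Semi-major axis a = (r_p + r_a)/2 = (7796.0 + 16110)/2 = 11953 km = 1.195×10⁷ m.
By Kepler's third law T = 2π√(a³/μ) = 2π × 4.546×10³ = 2.856×10⁴ s.
= 476.0 min.

T ≈ 476.0 min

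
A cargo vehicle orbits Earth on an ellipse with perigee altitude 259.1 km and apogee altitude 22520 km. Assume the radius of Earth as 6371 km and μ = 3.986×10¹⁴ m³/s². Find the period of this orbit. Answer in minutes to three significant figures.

T ≈ 393 minutes

r_p = 6371 + 259.1 = 6630.1 km = 6.6301×10⁶ m.
r_a = 6371 + 22520 = 28891 km = 2.8891×10⁷ m.
Semi-major axis a = (r_p + r_a)/2 = (6630.1 + 28891)/2 = 17761 km = 1.776×10⁷ m.
By Kepler's third law T = 2π√(a³/μ) = 2π × 3.749×10³ = 2.356×10⁴ s.
= 392.6 minutes.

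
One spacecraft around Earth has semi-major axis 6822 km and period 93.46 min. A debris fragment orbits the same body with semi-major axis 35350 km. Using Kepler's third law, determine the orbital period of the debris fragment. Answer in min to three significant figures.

Kepler's third law: T² ∝ a³, so T₂ = T₁ (a₂/a₁)^(3/2).
a₂/a₁ = 5.182, (a₂/a₁)^(3/2) = 11.80.
T₂ = 93.46 × 11.80 = 1102 min.

T₂ ≈ 1100 min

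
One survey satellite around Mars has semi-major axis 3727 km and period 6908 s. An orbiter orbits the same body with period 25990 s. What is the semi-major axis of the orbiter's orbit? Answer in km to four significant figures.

a₂ ≈ 9016 km

Kepler's third law: a³ ∝ T², so a₂ = a₁ (T₂/T₁)^(2/3).
T₂/T₁ = 3.762, (T₂/T₁)^(2/3) = 2.419.
a₂ = 3727 × 2.419 = 9016 km.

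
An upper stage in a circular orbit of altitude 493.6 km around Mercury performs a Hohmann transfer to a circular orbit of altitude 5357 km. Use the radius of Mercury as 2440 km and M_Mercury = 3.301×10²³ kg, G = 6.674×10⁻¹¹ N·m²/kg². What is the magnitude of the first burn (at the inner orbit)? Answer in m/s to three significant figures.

μ = GM = 6.674×10⁻¹¹ × 3.301×10²³ = 2.203×10¹³ m³/s².
r₁ = 2440 + 493.6 = 2933.6 km = 2.9336×10⁶ m.
r₂ = 2440 + 5357 = 7797.0 km = 7.7970×10⁶ m.
Transfer ellipse a_t = (r₁ + r₂)/2 = 5.365×10⁶ m.
At r₁: circular v_c1 = √(μ/r₁) = 2740 m/s; transfer-periherm v_p = √[μ(2/r₁ − 1/a_t)] = 3304 m/s.
Δv₁ = v_p − v_c1 = 563.2 m/s.

Δv ≈ 563 m/s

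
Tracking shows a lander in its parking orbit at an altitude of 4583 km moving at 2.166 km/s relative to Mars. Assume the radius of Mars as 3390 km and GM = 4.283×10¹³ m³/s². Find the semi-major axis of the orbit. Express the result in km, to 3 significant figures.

r = 3390 + 4583 = 7973.0 km = 7.973×10⁶ m.
Vis-viva rearranged: 1/a = 2/r − v²/μ = 2.508×10⁻⁷ − 1.095×10⁻⁷ = 1.413×10⁻⁷ m⁻¹.
a = 7.077×10⁶ m = 7076.8 km.

a ≈ 7080 km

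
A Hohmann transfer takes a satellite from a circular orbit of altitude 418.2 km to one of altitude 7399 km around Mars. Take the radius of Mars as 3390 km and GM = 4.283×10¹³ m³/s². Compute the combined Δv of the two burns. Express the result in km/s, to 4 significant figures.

r₁ = 3390 + 418.2 = 3808.2 km = 3.8082×10⁶ m.
r₂ = 3390 + 7399 = 10789 km = 1.0789×10⁷ m.
Transfer ellipse a_t = (r₁ + r₂)/2 = 7.299×10⁶ m.
At r₁: circular v_c1 = √(μ/r₁) = 3354 m/s; transfer-periapsis v_p = √[μ(2/r₁ − 1/a_t)] = 4077 m/s.
Δv₁ = v_p − v_c1 = 723.8 m/s.
At r₂: circular v_c2 = √(μ/r₂) = 1992 m/s; transfer-apoapsis v_a = √[μ(2/r₂ − 1/a_t)] = 1439 m/s.
Δv₂ = v_c2 − v_a = 553.2 m/s.
Total Δv = Δv₁ + Δv₂ = 1277 m/s = 1.277 km/s.

Δv_total ≈ 1.277 km/s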